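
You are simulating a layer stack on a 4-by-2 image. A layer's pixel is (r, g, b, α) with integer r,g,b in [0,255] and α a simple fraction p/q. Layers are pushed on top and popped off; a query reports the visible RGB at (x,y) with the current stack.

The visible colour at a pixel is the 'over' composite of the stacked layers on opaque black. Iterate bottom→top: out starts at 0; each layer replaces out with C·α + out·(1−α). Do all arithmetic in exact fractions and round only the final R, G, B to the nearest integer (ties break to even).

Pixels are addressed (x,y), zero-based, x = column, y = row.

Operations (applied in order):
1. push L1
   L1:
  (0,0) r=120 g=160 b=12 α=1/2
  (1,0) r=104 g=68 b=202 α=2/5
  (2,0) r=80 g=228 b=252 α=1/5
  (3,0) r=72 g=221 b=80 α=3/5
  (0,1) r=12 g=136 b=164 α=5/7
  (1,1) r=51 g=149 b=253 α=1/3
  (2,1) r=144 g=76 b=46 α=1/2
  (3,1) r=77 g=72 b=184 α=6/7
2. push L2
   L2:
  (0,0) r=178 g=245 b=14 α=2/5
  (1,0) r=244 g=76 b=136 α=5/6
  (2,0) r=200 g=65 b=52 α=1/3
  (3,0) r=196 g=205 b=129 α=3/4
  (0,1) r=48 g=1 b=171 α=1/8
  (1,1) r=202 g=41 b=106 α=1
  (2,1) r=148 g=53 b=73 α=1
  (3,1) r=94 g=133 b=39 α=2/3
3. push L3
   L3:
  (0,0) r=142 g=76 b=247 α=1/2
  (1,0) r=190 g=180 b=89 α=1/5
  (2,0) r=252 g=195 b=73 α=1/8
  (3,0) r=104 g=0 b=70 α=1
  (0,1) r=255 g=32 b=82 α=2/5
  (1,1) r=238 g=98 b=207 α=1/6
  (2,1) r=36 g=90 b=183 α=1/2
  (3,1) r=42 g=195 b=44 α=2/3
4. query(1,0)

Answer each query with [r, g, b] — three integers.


query (1,0) [L1,L2,L3] — begin 0,0,0
after L1 α=2/5: [208/5, 136/5, 404/5]
after L2 α=5/6: [3154/15, 1018/15, 634/5]
after L3 α=1/5: [15466/75, 6772/75, 2981/25]
rounded: [206, 90, 119]


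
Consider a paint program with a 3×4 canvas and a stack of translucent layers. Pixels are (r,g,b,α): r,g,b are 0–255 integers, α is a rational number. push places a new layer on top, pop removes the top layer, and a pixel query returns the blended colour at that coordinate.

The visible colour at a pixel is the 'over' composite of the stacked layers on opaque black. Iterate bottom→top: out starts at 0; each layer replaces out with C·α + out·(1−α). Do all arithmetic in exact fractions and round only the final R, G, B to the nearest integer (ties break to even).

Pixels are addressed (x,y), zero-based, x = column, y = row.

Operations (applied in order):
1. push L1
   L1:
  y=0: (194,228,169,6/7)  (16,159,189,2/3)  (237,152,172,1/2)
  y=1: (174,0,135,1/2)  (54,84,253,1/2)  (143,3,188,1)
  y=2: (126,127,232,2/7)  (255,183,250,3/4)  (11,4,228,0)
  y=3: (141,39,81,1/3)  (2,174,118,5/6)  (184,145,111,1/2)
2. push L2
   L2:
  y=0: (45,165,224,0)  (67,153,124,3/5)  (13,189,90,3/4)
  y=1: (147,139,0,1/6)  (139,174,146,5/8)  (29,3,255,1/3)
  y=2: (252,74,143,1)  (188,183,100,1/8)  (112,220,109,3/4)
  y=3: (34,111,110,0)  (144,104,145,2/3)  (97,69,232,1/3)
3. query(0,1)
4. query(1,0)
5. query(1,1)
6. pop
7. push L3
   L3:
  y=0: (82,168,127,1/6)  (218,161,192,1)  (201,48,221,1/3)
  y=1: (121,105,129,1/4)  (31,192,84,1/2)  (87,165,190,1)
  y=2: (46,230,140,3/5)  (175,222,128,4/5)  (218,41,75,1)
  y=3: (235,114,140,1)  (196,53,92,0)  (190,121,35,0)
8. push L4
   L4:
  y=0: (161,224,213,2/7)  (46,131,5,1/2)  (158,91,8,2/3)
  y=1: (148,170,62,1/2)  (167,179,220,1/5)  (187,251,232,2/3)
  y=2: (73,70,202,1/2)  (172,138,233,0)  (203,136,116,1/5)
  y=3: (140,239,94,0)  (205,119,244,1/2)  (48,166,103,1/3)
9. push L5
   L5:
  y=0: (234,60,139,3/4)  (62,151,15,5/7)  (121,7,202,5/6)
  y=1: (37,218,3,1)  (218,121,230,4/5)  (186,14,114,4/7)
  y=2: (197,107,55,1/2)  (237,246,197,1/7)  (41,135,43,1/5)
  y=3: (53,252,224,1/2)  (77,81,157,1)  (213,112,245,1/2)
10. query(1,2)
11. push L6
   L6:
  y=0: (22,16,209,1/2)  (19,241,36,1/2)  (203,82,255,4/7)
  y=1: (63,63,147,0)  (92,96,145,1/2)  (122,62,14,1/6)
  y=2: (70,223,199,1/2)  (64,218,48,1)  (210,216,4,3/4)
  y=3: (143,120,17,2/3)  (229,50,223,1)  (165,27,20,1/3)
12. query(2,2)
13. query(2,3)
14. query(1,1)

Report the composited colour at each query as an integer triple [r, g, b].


at x=0,y=1 over L1,L2:
after L1 α=1/2: [87, 0, 135/2]
after L2 α=1/6: [97, 139/6, 225/4]
= [97, 23, 56]

query (1,0) [L1,L2] — begin 0,0,0
after L1 α=2/3: [32/3, 106, 126]
after L2 α=3/5: [667/15, 671/5, 624/5]
rounded: [44, 134, 125]

at x=1,y=1 over L1,L2:
+L1 (α=1/2) → [27, 42, 253/2]
+L2 (α=5/8) → [97, 249/2, 2219/16]
= [97, 124, 139]

query (1,2) [L1,L3,L4,L5] — begin 0,0,0
L1 α=3/4: [765/4, 549/4, 375/2]
L3 α=4/5: [713/4, 4101/20, 1399/10]
L4 α=0: [713/4, 4101/20, 1399/10]
L5 α=1/7: [2613/14, 2109/10, 5182/35]
rounded: [187, 211, 148]

at x=2,y=2 over L1,L3,L4,L5,L6:
after L1 α=0: [0, 0, 0]
after L3 α=1: [218, 41, 75]
after L4 α=1/5: [215, 60, 416/5]
after L5 α=1/5: [901/5, 75, 1879/25]
after L6 α=3/4: [4051/20, 723/4, 2179/100]
= [203, 181, 22]

query (2,3) [L1,L3,L4,L5,L6] — begin 0,0,0
+L1 (α=1/2) → [92, 145/2, 111/2]
+L3 (α=0) → [92, 145/2, 111/2]
+L4 (α=1/3) → [232/3, 311/3, 214/3]
+L5 (α=1/2) → [871/6, 647/6, 949/6]
+L6 (α=1/3) → [1366/9, 728/9, 1009/9]
→ [152, 81, 112]

at x=1,y=1 over L1,L3,L4,L5,L6:
after L1 α=1/2: [27, 42, 253/2]
after L3 α=1/2: [29, 117, 421/4]
after L4 α=1/5: [283/5, 647/5, 641/5]
after L5 α=4/5: [4643/25, 3067/25, 5241/25]
after L6 α=1/2: [6943/50, 5467/50, 4433/25]
= [139, 109, 177]


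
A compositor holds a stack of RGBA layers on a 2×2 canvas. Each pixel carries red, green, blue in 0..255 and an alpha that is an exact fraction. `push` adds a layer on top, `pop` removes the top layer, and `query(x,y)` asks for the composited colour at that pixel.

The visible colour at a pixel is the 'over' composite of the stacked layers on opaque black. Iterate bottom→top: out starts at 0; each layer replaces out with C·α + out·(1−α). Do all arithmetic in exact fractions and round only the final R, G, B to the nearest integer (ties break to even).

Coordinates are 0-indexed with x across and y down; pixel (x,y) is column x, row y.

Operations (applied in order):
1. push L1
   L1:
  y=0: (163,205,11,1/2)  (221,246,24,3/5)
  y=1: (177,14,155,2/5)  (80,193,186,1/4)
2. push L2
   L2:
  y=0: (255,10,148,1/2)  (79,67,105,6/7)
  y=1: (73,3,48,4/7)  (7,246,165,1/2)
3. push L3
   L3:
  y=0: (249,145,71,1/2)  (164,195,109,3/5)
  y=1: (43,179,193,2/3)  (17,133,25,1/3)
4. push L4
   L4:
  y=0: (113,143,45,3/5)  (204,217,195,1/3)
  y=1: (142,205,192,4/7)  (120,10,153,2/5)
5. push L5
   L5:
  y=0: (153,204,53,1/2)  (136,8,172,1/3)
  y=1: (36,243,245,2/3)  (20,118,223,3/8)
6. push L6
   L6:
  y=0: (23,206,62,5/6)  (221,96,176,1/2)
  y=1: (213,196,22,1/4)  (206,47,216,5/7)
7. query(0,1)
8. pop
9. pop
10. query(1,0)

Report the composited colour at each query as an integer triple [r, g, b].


at x=0,y=1 over L1,L2,L3,L4,L5,L6:
L1 α=2/5: [354/5, 28/5, 62]
L2 α=4/7: [2522/35, 144/35, 54]
L3 α=2/3: [1844/35, 12674/105, 440/3]
L4 α=4/7: [25412/245, 41374/245, 1208/7]
L5 α=2/3: [43052/735, 160444/735, 1546/7]
L6 α=1/4: [95237/980, 52116/245, 1198/7]
→ [97, 213, 171]

(1,0) stack=L1,L2,L3,L4; from [0,0,0]:
+L1 (α=3/5) → [663/5, 738/5, 72/5]
+L2 (α=6/7) → [3033/35, 2748/35, 3222/35]
+L3 (α=3/5) → [23286/175, 25971/175, 17889/175]
+L4 (α=1/3) → [27424/175, 89917/525, 23301/175]
= [157, 171, 133]


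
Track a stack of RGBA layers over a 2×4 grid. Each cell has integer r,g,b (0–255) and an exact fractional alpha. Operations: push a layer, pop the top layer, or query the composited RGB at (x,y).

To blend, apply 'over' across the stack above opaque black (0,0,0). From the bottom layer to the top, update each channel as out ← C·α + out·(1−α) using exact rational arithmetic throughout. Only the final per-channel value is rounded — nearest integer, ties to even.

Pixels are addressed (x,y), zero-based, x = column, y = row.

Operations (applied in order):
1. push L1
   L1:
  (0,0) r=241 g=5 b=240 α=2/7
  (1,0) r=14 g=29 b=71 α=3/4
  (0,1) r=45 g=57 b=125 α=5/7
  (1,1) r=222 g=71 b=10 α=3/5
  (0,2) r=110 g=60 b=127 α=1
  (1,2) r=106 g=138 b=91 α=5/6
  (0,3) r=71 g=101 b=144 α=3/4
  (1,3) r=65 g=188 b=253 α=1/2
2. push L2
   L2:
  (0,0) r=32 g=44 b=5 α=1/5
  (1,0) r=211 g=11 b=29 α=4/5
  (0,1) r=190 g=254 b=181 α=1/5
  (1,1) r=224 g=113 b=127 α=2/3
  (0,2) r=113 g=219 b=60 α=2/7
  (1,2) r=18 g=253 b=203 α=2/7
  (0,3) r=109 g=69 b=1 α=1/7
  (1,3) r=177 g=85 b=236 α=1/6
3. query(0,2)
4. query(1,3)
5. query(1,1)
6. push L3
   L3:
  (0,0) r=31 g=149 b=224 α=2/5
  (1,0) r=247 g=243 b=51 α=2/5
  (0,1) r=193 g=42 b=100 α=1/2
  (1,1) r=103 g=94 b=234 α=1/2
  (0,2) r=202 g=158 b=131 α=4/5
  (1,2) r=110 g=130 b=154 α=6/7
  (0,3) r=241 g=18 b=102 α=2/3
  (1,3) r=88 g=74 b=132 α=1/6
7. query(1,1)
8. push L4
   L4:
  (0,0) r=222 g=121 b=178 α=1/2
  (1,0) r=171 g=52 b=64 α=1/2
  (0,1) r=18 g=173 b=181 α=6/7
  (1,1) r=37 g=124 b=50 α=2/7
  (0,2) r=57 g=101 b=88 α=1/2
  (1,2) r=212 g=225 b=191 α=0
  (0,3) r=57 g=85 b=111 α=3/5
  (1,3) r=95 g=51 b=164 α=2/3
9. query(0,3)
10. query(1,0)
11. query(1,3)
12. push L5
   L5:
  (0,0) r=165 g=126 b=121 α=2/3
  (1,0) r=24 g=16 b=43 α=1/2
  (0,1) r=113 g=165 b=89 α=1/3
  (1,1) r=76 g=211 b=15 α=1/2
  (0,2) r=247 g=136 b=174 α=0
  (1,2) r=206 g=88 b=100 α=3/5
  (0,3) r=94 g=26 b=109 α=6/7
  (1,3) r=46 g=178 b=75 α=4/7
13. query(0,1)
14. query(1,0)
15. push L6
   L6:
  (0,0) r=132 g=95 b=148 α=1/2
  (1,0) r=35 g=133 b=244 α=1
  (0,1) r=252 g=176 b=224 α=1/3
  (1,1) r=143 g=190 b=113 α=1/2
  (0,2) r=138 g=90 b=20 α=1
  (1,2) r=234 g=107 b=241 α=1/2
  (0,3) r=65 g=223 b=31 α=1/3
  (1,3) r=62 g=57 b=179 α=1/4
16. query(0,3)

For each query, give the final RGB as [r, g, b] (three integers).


at x=0,y=2 over L1,L2:
after L1 α=1: [110, 60, 127]
after L2 α=2/7: [776/7, 738/7, 755/7]
= [111, 105, 108]

at x=1,y=3 over L1,L2:
after L1 α=1/2: [65/2, 94, 253/2]
after L2 α=1/6: [679/12, 185/2, 579/4]
rounded: [57, 92, 145]

at x=1,y=1 over L1,L2:
after L1 α=3/5: [666/5, 213/5, 6]
after L2 α=2/3: [2906/15, 1343/15, 260/3]
= [194, 90, 87]

query (1,1) [L1,L2,L3] — begin 0,0,0
+L1 (α=3/5) → [666/5, 213/5, 6]
+L2 (α=2/3) → [2906/15, 1343/15, 260/3]
+L3 (α=1/2) → [4451/30, 2753/30, 481/3]
→ [148, 92, 160]

at x=0,y=3 over L1,L2,L3,L4:
+L1 (α=3/4) → [213/4, 303/4, 108]
+L2 (α=1/7) → [857/14, 1047/14, 649/7]
+L3 (α=2/3) → [2535/14, 517/14, 2077/21]
+L4 (α=3/5) → [3732/35, 2302/35, 11147/105]
rounded: [107, 66, 106]

at x=1,y=0 over L1,L2,L3,L4:
L1 α=3/4: [21/2, 87/4, 213/4]
L2 α=4/5: [1709/10, 263/20, 677/20]
L3 α=2/5: [10067/50, 10509/100, 4071/100]
L4 α=1/2: [18617/100, 15709/200, 10471/200]
= [186, 79, 52]

(1,3) stack=L1,L2,L3,L4; from [0,0,0]:
L1 α=1/2: [65/2, 94, 253/2]
L2 α=1/6: [679/12, 185/2, 579/4]
L3 α=1/6: [4451/72, 1073/12, 1141/8]
L4 α=2/3: [18131/216, 2297/36, 1255/8]
= [84, 64, 157]

at x=0,y=1 over L1,L2,L3,L4,L5:
L1 α=5/7: [225/7, 285/7, 625/7]
L2 α=1/5: [446/7, 2918/35, 3767/35]
L3 α=1/2: [1797/14, 2194/35, 7267/70]
L4 α=6/7: [3309/98, 38524/245, 83287/490]
L5 α=1/3: [8846/147, 117473/735, 105092/735]
rounded: [60, 160, 143]

(1,0) stack=L1,L2,L3,L4,L5; from [0,0,0]:
L1 α=3/4: [21/2, 87/4, 213/4]
L2 α=4/5: [1709/10, 263/20, 677/20]
L3 α=2/5: [10067/50, 10509/100, 4071/100]
L4 α=1/2: [18617/100, 15709/200, 10471/200]
L5 α=1/2: [21017/200, 18909/400, 19071/400]
→ [105, 47, 48]

query (0,3) [L1,L2,L3,L4,L5,L6] — begin 0,0,0
L1 α=3/4: [213/4, 303/4, 108]
L2 α=1/7: [857/14, 1047/14, 649/7]
L3 α=2/3: [2535/14, 517/14, 2077/21]
L4 α=3/5: [3732/35, 2302/35, 11147/105]
L5 α=6/7: [23472/245, 7762/245, 79817/735]
L6 α=1/3: [62869/735, 70159/735, 182419/2205]
rounded: [86, 95, 83]


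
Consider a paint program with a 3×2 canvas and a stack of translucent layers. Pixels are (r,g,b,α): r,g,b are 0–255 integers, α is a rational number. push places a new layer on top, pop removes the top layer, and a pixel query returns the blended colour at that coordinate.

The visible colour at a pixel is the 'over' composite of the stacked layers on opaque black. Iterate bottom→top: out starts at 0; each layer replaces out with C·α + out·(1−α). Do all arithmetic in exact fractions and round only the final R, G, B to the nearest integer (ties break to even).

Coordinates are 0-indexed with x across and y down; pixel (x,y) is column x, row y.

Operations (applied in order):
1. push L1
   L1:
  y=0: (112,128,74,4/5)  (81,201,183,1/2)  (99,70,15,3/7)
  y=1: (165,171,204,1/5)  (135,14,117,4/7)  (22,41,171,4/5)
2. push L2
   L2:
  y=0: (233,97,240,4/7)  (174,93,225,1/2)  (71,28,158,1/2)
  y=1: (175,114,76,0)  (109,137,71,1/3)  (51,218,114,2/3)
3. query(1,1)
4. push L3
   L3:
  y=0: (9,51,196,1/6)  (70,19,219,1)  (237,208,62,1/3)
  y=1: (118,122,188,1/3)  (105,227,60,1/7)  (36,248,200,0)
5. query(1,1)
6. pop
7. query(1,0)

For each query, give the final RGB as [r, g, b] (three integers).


at x=1,y=1 over L1,L2:
+L1 (α=4/7) → [540/7, 8, 468/7]
+L2 (α=1/3) → [1843/21, 51, 1433/21]
→ [88, 51, 68]

query (1,1) [L1,L2,L3] — begin 0,0,0
after L1 α=4/7: [540/7, 8, 468/7]
after L2 α=1/3: [1843/21, 51, 1433/21]
after L3 α=1/7: [4421/49, 533/7, 3286/49]
= [90, 76, 67]

at x=1,y=0 over L1,L2:
after L1 α=1/2: [81/2, 201/2, 183/2]
after L2 α=1/2: [429/4, 387/4, 633/4]
→ [107, 97, 158]


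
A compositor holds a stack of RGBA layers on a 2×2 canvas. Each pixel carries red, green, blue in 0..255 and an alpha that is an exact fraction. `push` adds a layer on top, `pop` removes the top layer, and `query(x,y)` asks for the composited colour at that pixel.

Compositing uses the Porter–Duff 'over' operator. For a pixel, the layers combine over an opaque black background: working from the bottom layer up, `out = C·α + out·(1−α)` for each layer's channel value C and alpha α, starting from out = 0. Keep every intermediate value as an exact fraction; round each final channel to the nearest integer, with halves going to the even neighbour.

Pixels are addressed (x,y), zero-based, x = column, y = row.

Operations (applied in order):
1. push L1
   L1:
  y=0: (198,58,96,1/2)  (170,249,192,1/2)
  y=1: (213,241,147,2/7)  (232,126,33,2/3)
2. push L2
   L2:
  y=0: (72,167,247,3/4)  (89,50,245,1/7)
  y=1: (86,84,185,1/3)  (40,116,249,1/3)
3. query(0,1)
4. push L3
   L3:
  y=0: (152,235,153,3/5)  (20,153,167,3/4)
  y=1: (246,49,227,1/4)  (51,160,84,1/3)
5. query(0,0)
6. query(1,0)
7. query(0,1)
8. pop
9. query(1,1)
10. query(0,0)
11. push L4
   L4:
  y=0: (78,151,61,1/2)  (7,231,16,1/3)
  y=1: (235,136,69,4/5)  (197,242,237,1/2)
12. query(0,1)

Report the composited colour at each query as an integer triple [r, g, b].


query (0,1) [L1,L2] — begin 0,0,0
+L1 (α=2/7) → [426/7, 482/7, 42]
+L2 (α=1/3) → [1454/21, 1552/21, 269/3]
rounded: [69, 74, 90]

at x=0,y=0 over L1,L2,L3:
after L1 α=1/2: [99, 29, 48]
after L2 α=3/4: [315/4, 265/2, 789/4]
after L3 α=3/5: [1227/10, 194, 1707/10]
= [123, 194, 171]

query (1,0) [L1,L2,L3] — begin 0,0,0
after L1 α=1/2: [85, 249/2, 96]
after L2 α=1/7: [599/7, 797/7, 821/7]
after L3 α=3/4: [1019/28, 2005/14, 1082/7]
rounded: [36, 143, 155]

query (0,1) [L1,L2,L3] — begin 0,0,0
after L1 α=2/7: [426/7, 482/7, 42]
after L2 α=1/3: [1454/21, 1552/21, 269/3]
after L3 α=1/4: [794/7, 1895/28, 124]
= [113, 68, 124]

(1,1) stack=L1,L2; from [0,0,0]:
after L1 α=2/3: [464/3, 84, 22]
after L2 α=1/3: [1048/9, 284/3, 293/3]
= [116, 95, 98]

query (0,0) [L1,L2] — begin 0,0,0
L1 α=1/2: [99, 29, 48]
L2 α=3/4: [315/4, 265/2, 789/4]
→ [79, 132, 197]

query (0,1) [L1,L2,L4] — begin 0,0,0
+L1 (α=2/7) → [426/7, 482/7, 42]
+L2 (α=1/3) → [1454/21, 1552/21, 269/3]
+L4 (α=4/5) → [21194/105, 12976/105, 1097/15]
rounded: [202, 124, 73]


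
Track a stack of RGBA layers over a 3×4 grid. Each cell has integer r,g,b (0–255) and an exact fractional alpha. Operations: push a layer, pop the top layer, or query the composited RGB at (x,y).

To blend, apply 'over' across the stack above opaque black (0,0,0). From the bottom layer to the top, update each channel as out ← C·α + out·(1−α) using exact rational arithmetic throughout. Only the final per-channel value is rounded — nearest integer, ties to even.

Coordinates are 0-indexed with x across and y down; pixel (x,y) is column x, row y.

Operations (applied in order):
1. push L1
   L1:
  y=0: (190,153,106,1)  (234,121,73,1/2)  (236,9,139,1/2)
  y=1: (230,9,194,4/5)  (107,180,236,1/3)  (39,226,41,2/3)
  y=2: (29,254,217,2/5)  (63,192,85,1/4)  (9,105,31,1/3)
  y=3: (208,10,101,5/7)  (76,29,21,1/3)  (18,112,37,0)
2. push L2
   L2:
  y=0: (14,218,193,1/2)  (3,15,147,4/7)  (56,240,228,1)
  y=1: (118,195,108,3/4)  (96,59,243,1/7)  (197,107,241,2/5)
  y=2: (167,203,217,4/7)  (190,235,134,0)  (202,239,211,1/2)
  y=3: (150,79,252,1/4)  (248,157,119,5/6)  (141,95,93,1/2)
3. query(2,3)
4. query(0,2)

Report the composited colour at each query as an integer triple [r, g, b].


query (2,3) [L1,L2] — begin 0,0,0
after L1 α=0: [0, 0, 0]
after L2 α=1/2: [141/2, 95/2, 93/2]
rounded: [70, 48, 46]

query (0,2) [L1,L2] — begin 0,0,0
after L1 α=2/5: [58/5, 508/5, 434/5]
after L2 α=4/7: [502/5, 5584/35, 806/5]
= [100, 160, 161]


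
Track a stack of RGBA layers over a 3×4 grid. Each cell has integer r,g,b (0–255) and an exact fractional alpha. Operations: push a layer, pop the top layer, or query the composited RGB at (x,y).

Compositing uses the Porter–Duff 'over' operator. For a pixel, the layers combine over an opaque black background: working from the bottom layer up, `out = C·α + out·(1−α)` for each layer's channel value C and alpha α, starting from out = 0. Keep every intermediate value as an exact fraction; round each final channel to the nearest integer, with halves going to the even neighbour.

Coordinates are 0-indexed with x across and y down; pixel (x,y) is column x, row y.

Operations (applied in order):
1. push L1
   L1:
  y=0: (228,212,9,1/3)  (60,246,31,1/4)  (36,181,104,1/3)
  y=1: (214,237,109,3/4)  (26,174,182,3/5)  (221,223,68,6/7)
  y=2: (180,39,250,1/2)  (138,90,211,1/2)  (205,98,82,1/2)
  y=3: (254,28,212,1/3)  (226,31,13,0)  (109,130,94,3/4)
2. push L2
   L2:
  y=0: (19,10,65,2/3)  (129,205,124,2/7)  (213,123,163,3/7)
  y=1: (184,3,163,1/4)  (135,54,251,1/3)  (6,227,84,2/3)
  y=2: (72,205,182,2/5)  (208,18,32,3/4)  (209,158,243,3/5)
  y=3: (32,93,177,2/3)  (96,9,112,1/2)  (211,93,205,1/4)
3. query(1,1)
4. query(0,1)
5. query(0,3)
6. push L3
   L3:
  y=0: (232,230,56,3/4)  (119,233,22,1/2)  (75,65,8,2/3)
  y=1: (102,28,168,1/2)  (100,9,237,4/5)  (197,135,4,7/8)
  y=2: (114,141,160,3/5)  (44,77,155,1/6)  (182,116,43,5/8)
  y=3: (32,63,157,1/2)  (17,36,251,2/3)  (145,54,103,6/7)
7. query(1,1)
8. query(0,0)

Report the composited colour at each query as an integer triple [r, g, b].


query (1,1) [L1,L2] — begin 0,0,0
after L1 α=3/5: [78/5, 522/5, 546/5]
after L2 α=1/3: [277/5, 438/5, 2347/15]
→ [55, 88, 156]

query (0,1) [L1,L2] — begin 0,0,0
L1 α=3/4: [321/2, 711/4, 327/4]
L2 α=1/4: [1331/8, 2145/16, 1633/16]
rounded: [166, 134, 102]

(0,3) stack=L1,L2; from [0,0,0]:
after L1 α=1/3: [254/3, 28/3, 212/3]
after L2 α=2/3: [446/9, 586/9, 1274/9]
= [50, 65, 142]

query (1,1) [L1,L2,L3] — begin 0,0,0
+L1 (α=3/5) → [78/5, 522/5, 546/5]
+L2 (α=1/3) → [277/5, 438/5, 2347/15]
+L3 (α=4/5) → [2277/25, 618/25, 16567/75]
rounded: [91, 25, 221]

(0,0) stack=L1,L2,L3; from [0,0,0]:
after L1 α=1/3: [76, 212/3, 3]
after L2 α=2/3: [38, 272/9, 133/3]
after L3 α=3/4: [367/2, 3241/18, 637/12]
rounded: [184, 180, 53]


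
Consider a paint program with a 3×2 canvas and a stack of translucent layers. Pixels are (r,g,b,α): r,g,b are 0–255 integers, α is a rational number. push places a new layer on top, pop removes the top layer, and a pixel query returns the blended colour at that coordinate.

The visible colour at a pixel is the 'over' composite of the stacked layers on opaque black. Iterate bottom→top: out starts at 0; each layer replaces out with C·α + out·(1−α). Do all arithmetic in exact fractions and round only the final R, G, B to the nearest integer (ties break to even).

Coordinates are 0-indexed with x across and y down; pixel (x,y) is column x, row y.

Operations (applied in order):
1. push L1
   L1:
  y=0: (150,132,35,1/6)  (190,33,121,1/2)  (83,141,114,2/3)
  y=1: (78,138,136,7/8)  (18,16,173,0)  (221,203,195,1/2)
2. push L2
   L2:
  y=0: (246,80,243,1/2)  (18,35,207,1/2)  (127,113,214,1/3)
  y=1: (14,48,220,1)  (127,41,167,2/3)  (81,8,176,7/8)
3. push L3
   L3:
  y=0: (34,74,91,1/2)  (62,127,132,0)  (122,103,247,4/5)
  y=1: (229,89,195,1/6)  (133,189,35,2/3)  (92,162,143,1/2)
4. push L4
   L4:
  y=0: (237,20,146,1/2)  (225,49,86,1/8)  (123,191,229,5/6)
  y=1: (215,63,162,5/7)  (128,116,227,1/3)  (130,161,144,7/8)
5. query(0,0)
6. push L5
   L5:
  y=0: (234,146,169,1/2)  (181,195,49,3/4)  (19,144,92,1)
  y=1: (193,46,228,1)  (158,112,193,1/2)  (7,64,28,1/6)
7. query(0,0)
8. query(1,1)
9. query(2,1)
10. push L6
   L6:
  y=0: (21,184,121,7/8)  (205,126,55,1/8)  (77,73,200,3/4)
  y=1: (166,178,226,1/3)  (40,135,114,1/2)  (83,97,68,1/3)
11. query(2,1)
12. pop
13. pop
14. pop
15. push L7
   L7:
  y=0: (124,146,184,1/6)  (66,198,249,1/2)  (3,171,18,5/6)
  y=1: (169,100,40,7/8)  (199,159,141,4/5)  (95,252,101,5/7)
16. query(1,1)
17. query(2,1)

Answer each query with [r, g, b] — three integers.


(0,0) stack=L1,L2,L3,L4; from [0,0,0]:
after L1 α=1/6: [25, 22, 35/6]
after L2 α=1/2: [271/2, 51, 1493/12]
after L3 α=1/2: [339/4, 125/2, 2585/24]
after L4 α=1/2: [1287/8, 165/4, 6089/48]
rounded: [161, 41, 127]

(0,0) stack=L1,L2,L3,L4,L5; from [0,0,0]:
+L1 (α=1/6) → [25, 22, 35/6]
+L2 (α=1/2) → [271/2, 51, 1493/12]
+L3 (α=1/2) → [339/4, 125/2, 2585/24]
+L4 (α=1/2) → [1287/8, 165/4, 6089/48]
+L5 (α=1/2) → [3159/16, 749/8, 14201/96]
→ [197, 94, 148]

(1,1) stack=L1,L2,L3,L4,L5; from [0,0,0]:
after L1 α=0: [0, 0, 0]
after L2 α=2/3: [254/3, 82/3, 334/3]
after L3 α=2/3: [1052/9, 1216/9, 544/9]
after L4 α=1/3: [3256/27, 3476/27, 3131/27]
after L5 α=1/2: [3761/27, 3250/27, 4171/27]
→ [139, 120, 154]

at x=2,y=1 over L1,L2,L3,L4,L5:
+L1 (α=1/2) → [221/2, 203/2, 195/2]
+L2 (α=7/8) → [1355/16, 315/16, 2659/16]
+L3 (α=1/2) → [2827/32, 2907/32, 4947/32]
+L4 (α=7/8) → [31947/256, 38971/256, 37203/256]
+L5 (α=1/6) → [161527/1536, 70413/512, 193183/1536]
rounded: [105, 138, 126]

at x=2,y=1 over L1,L2,L3,L4,L5,L6:
+L1 (α=1/2) → [221/2, 203/2, 195/2]
+L2 (α=7/8) → [1355/16, 315/16, 2659/16]
+L3 (α=1/2) → [2827/32, 2907/32, 4947/32]
+L4 (α=7/8) → [31947/256, 38971/256, 37203/256]
+L5 (α=1/6) → [161527/1536, 70413/512, 193183/1536]
+L6 (α=1/3) → [225271/2304, 95245/768, 245407/2304]
= [98, 124, 107]

query (1,1) [L1,L2,L3,L7] — begin 0,0,0
L1 α=0: [0, 0, 0]
L2 α=2/3: [254/3, 82/3, 334/3]
L3 α=2/3: [1052/9, 1216/9, 544/9]
L7 α=4/5: [8216/45, 1388/9, 1124/9]
→ [183, 154, 125]

(2,1) stack=L1,L2,L3,L7; from [0,0,0]:
after L1 α=1/2: [221/2, 203/2, 195/2]
after L2 α=7/8: [1355/16, 315/16, 2659/16]
after L3 α=1/2: [2827/32, 2907/32, 4947/32]
after L7 α=5/7: [10427/112, 23067/112, 1861/16]
rounded: [93, 206, 116]


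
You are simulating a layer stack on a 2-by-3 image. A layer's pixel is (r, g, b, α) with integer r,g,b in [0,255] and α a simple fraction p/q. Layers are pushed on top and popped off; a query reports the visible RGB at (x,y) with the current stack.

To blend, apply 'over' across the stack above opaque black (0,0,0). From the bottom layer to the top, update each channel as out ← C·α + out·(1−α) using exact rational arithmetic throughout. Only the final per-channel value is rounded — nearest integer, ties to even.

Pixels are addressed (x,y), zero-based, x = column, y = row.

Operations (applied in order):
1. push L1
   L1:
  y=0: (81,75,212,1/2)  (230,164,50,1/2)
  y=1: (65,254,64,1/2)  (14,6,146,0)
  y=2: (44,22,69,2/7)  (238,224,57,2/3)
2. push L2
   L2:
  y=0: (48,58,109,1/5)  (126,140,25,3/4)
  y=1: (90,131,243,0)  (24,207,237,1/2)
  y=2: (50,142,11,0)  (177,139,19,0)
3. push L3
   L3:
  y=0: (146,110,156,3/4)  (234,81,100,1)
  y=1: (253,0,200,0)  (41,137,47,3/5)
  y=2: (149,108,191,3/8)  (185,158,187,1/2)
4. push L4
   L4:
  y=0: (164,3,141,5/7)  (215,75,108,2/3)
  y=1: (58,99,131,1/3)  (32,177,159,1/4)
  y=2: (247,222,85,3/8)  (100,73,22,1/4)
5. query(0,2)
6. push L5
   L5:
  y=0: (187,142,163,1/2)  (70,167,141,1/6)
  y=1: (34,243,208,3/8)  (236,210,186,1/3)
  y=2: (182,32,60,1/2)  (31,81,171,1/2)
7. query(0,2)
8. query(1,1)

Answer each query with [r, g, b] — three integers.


(0,2) stack=L1,L2,L3,L4; from [0,0,0]:
after L1 α=2/7: [88/7, 44/7, 138/7]
after L2 α=0: [88/7, 44/7, 138/7]
after L3 α=3/8: [3569/56, 311/7, 4701/56]
after L4 α=3/8: [59341/448, 6217/56, 37785/448]
→ [132, 111, 84]

(0,2) stack=L1,L2,L3,L4,L5; from [0,0,0]:
L1 α=2/7: [88/7, 44/7, 138/7]
L2 α=0: [88/7, 44/7, 138/7]
L3 α=3/8: [3569/56, 311/7, 4701/56]
L4 α=3/8: [59341/448, 6217/56, 37785/448]
L5 α=1/2: [140877/896, 8009/112, 64665/896]
= [157, 72, 72]

query (1,1) [L1,L2,L3,L4,L5] — begin 0,0,0
+L1 (α=0) → [0, 0, 0]
+L2 (α=1/2) → [12, 207/2, 237/2]
+L3 (α=3/5) → [147/5, 618/5, 378/5]
+L4 (α=1/4) → [601/20, 2739/20, 1929/20]
+L5 (α=1/3) → [987/10, 1613/10, 1263/10]
rounded: [99, 161, 126]


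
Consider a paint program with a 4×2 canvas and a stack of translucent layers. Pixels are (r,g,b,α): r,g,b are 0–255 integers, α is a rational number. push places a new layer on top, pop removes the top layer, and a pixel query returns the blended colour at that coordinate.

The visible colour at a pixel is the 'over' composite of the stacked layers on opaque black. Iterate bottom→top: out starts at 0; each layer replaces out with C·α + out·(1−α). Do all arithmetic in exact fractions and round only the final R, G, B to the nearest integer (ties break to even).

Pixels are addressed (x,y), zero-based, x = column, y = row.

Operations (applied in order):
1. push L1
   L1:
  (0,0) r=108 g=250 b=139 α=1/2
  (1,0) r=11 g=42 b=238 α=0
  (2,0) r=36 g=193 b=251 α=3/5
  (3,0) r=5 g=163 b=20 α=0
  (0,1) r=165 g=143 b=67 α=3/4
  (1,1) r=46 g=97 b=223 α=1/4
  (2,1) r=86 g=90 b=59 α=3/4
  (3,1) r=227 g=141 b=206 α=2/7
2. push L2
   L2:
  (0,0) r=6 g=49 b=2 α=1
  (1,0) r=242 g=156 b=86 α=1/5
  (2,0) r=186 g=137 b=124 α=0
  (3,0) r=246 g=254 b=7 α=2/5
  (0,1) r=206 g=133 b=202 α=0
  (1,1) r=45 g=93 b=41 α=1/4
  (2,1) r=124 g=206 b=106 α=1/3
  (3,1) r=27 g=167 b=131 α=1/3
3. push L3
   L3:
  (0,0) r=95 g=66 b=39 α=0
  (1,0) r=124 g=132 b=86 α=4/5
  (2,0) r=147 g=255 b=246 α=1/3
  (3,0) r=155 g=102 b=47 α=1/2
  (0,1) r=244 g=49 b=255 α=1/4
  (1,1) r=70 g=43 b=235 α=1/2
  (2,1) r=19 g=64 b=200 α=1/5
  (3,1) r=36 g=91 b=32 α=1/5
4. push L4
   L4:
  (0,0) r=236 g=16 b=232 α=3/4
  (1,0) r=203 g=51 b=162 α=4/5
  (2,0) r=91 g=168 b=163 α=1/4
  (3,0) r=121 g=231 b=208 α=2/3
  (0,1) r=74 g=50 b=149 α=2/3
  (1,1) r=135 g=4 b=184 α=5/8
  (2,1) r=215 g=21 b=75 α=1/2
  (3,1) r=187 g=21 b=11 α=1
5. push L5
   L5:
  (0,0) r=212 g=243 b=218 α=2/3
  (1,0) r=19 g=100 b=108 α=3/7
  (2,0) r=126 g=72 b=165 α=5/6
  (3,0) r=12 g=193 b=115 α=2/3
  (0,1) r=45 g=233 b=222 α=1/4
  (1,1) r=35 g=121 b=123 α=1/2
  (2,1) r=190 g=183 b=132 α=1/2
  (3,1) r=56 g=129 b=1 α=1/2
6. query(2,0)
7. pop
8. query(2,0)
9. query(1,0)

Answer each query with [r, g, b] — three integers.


query (2,0) [L1,L2,L3,L4,L5] — begin 0,0,0
+L1 (α=3/5) → [108/5, 579/5, 753/5]
+L2 (α=0) → [108/5, 579/5, 753/5]
+L3 (α=1/3) → [317/5, 811/5, 912/5]
+L4 (α=1/4) → [703/10, 3273/20, 3551/20]
+L5 (α=5/6) → [7003/60, 3491/40, 20051/120]
rounded: [117, 87, 167]

(2,0) stack=L1,L2,L3,L4; from [0,0,0]:
after L1 α=3/5: [108/5, 579/5, 753/5]
after L2 α=0: [108/5, 579/5, 753/5]
after L3 α=1/3: [317/5, 811/5, 912/5]
after L4 α=1/4: [703/10, 3273/20, 3551/20]
rounded: [70, 164, 178]

query (1,0) [L1,L2,L3,L4] — begin 0,0,0
+L1 (α=0) → [0, 0, 0]
+L2 (α=1/5) → [242/5, 156/5, 86/5]
+L3 (α=4/5) → [2722/25, 2796/25, 1806/25]
+L4 (α=4/5) → [23022/125, 7896/125, 18006/125]
→ [184, 63, 144]


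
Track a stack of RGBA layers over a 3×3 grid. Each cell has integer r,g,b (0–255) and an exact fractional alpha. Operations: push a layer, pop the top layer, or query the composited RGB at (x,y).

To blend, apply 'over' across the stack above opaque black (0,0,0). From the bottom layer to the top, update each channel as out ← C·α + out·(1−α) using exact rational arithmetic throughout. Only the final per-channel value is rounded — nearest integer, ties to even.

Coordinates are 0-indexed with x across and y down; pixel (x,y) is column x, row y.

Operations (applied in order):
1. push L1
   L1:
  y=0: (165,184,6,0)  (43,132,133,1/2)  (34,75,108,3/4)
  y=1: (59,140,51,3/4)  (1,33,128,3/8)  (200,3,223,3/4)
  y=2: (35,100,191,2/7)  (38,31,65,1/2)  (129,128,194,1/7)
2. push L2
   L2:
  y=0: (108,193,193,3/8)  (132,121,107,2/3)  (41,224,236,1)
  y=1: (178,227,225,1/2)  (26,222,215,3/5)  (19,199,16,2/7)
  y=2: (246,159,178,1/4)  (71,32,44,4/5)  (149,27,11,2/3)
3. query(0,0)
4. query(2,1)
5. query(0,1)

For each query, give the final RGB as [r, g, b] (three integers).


(0,0) stack=L1,L2; from [0,0,0]:
+L1 (α=0) → [0, 0, 0]
+L2 (α=3/8) → [81/2, 579/8, 579/8]
→ [40, 72, 72]

at x=2,y=1 over L1,L2:
L1 α=3/4: [150, 9/4, 669/4]
L2 α=2/7: [788/7, 1637/28, 3473/28]
→ [113, 58, 124]

(0,1) stack=L1,L2; from [0,0,0]:
after L1 α=3/4: [177/4, 105, 153/4]
after L2 α=1/2: [889/8, 166, 1053/8]
= [111, 166, 132]


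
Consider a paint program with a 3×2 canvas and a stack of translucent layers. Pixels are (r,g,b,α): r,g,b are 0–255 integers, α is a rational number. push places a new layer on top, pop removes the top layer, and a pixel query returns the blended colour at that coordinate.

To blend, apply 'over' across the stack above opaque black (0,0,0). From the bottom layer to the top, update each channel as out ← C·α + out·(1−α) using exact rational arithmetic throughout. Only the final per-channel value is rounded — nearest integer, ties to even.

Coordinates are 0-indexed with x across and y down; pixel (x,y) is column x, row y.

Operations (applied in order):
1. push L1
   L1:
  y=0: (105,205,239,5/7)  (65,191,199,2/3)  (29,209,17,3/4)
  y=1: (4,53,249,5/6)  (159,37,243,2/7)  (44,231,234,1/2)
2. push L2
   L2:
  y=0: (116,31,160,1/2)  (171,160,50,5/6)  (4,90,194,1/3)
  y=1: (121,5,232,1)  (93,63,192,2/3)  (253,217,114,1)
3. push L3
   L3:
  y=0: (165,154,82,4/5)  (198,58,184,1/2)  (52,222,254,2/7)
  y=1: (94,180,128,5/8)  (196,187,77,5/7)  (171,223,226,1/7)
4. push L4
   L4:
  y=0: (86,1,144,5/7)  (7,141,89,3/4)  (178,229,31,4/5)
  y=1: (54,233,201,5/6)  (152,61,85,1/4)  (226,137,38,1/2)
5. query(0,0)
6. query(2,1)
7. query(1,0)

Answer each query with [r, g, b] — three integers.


(0,0) stack=L1,L2,L3,L4; from [0,0,0]:
after L1 α=5/7: [75, 1025/7, 1195/7]
after L2 α=1/2: [191/2, 621/7, 2315/14]
after L3 α=4/5: [1511/10, 4933/35, 6907/70]
after L4 α=5/7: [523/5, 10041/245, 32107/245]
rounded: [105, 41, 131]

at x=2,y=1 over L1,L2,L3,L4:
+L1 (α=1/2) → [22, 231/2, 117]
+L2 (α=1) → [253, 217, 114]
+L3 (α=1/7) → [1689/7, 1525/7, 130]
+L4 (α=1/2) → [3271/14, 1242/7, 84]
= [234, 177, 84]

(1,0) stack=L1,L2,L3,L4; from [0,0,0]:
after L1 α=2/3: [130/3, 382/3, 398/3]
after L2 α=5/6: [2695/18, 1391/9, 574/9]
after L3 α=1/2: [6259/36, 1913/18, 1115/9]
after L4 α=3/4: [7015/144, 9527/72, 1759/18]
→ [49, 132, 98]


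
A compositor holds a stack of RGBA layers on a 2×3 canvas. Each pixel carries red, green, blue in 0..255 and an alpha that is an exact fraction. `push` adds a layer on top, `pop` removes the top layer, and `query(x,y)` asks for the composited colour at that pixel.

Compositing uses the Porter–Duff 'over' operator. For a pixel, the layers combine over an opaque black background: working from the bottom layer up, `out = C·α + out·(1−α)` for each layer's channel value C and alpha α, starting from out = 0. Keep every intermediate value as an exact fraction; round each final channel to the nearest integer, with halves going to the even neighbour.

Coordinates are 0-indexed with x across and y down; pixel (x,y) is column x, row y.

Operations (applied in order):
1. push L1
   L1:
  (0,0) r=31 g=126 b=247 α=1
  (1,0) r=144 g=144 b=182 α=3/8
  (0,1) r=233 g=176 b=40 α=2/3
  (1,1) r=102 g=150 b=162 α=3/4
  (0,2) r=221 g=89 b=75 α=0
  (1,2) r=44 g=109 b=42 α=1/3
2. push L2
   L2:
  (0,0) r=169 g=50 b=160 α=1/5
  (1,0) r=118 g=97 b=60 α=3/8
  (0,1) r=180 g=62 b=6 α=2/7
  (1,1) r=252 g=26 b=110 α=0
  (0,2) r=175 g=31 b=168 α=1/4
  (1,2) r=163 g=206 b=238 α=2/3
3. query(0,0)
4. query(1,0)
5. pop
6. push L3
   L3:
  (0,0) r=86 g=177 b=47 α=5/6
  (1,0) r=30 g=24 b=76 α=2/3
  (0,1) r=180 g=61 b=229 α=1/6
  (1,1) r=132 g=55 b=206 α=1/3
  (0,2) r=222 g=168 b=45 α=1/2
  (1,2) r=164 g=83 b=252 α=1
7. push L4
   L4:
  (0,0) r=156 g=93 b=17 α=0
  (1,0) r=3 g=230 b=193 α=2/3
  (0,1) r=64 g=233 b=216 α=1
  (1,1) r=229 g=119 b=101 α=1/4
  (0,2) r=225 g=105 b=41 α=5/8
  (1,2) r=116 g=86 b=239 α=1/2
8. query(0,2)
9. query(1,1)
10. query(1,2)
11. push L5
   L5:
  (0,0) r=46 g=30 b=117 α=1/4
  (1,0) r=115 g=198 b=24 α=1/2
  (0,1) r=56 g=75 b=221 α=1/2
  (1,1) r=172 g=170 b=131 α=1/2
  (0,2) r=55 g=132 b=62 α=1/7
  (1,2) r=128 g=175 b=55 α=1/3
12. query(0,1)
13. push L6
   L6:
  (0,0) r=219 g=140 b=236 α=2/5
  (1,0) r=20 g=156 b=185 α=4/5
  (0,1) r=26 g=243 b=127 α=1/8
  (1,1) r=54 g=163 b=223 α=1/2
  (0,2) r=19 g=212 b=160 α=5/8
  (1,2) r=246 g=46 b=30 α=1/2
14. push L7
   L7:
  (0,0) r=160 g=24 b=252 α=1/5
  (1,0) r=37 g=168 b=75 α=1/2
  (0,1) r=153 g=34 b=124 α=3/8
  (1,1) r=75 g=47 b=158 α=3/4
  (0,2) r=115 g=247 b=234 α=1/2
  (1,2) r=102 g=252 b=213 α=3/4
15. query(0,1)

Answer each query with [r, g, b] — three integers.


query (0,0) [L1,L2] — begin 0,0,0
+L1 (α=1) → [31, 126, 247]
+L2 (α=1/5) → [293/5, 554/5, 1148/5]
rounded: [59, 111, 230]

at x=1,y=0 over L1,L2:
after L1 α=3/8: [54, 54, 273/4]
after L2 α=3/8: [78, 561/8, 2085/32]
rounded: [78, 70, 65]

query (0,2) [L1,L3,L4] — begin 0,0,0
+L1 (α=0) → [0, 0, 0]
+L3 (α=1/2) → [111, 84, 45/2]
+L4 (α=5/8) → [729/4, 777/8, 545/16]
rounded: [182, 97, 34]

query (1,1) [L1,L3,L4] — begin 0,0,0
L1 α=3/4: [153/2, 225/2, 243/2]
L3 α=1/3: [95, 280/3, 449/3]
L4 α=1/4: [257/2, 399/4, 275/2]
rounded: [128, 100, 138]

query (1,2) [L1,L3,L4] — begin 0,0,0
+L1 (α=1/3) → [44/3, 109/3, 14]
+L3 (α=1) → [164, 83, 252]
+L4 (α=1/2) → [140, 169/2, 491/2]
rounded: [140, 84, 246]

at x=0,y=1 over L1,L3,L4,L5:
+L1 (α=2/3) → [466/3, 352/3, 80/3]
+L3 (α=1/6) → [1435/9, 1943/18, 1087/18]
+L4 (α=1) → [64, 233, 216]
+L5 (α=1/2) → [60, 154, 437/2]
= [60, 154, 218]

query (0,1) [L1,L3,L4,L5,L6,L7] — begin 0,0,0
L1 α=2/3: [466/3, 352/3, 80/3]
L3 α=1/6: [1435/9, 1943/18, 1087/18]
L4 α=1: [64, 233, 216]
L5 α=1/2: [60, 154, 437/2]
L6 α=1/8: [223/4, 1321/8, 3313/16]
L7 α=3/8: [2951/32, 7421/64, 22517/128]
rounded: [92, 116, 176]


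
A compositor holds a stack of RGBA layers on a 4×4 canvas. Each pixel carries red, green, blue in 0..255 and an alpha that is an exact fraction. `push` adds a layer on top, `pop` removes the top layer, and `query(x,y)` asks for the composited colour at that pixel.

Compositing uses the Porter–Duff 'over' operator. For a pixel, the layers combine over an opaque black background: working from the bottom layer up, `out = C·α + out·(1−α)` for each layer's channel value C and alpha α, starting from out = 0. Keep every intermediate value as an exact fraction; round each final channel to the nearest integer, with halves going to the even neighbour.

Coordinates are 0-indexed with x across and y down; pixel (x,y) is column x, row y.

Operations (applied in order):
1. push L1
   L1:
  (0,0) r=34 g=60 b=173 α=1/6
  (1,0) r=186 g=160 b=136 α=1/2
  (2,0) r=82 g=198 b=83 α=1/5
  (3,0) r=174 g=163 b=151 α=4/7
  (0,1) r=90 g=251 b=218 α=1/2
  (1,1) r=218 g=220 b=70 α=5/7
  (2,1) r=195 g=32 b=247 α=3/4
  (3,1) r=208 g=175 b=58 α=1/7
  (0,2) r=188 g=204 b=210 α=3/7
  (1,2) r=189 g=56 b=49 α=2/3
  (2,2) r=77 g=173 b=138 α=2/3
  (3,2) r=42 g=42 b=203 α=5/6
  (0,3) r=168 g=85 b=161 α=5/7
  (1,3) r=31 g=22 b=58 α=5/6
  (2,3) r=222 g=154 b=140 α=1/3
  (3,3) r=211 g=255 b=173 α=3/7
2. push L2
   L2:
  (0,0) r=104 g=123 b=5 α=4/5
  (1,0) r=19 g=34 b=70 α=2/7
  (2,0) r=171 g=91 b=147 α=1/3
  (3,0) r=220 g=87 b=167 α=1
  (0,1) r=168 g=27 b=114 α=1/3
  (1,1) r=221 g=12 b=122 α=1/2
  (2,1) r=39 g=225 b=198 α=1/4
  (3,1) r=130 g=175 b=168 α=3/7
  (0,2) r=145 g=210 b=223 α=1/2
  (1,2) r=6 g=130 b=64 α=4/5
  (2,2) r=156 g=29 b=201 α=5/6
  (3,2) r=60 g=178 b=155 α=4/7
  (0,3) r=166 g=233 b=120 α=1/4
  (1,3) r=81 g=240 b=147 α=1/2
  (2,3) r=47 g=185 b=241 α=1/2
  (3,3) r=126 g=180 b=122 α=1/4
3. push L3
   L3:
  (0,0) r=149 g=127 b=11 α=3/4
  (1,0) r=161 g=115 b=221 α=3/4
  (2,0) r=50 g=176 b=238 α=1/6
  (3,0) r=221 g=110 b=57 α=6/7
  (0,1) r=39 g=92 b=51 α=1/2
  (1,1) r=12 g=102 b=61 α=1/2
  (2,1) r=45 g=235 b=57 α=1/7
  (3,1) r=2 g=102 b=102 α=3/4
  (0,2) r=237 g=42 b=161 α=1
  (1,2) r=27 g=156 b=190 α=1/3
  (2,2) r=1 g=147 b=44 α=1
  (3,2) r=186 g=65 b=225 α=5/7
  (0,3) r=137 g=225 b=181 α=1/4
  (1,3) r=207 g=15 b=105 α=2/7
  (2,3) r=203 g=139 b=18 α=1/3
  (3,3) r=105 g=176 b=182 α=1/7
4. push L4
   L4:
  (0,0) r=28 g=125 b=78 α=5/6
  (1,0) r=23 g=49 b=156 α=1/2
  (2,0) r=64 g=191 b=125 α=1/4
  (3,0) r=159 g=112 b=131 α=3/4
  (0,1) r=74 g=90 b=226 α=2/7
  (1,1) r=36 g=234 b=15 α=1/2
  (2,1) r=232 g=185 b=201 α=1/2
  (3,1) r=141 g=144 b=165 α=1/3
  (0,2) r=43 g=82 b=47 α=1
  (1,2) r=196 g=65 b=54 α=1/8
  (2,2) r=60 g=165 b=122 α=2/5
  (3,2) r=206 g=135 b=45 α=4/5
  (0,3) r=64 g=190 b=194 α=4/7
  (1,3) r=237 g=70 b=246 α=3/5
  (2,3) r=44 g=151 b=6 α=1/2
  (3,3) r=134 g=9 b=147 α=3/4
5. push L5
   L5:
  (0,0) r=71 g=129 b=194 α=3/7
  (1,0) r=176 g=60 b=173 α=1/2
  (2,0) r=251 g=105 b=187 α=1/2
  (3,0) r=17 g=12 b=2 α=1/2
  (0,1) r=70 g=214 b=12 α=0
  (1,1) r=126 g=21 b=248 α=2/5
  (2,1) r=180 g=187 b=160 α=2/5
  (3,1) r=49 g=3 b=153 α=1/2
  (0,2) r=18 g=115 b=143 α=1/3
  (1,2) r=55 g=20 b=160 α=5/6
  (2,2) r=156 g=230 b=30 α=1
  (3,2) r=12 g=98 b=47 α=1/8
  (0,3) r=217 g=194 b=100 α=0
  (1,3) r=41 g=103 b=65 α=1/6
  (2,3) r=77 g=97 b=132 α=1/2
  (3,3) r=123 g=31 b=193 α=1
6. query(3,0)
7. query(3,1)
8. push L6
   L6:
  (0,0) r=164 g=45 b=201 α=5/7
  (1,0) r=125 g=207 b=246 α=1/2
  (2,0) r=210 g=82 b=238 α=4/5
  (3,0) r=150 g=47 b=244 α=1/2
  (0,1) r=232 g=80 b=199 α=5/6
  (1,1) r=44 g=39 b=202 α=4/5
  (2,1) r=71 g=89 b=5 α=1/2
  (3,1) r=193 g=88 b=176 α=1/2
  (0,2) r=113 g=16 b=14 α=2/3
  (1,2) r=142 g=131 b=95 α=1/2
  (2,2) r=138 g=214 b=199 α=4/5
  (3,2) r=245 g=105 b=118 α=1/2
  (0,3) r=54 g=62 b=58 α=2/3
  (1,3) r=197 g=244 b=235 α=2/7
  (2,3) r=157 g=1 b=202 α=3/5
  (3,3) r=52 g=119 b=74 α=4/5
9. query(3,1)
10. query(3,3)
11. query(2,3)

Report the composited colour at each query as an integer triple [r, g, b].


at x=3,y=0 over L1,L2,L3,L4,L5:
L1 α=4/7: [696/7, 652/7, 604/7]
L2 α=1: [220, 87, 167]
L3 α=6/7: [1546/7, 747/7, 509/7]
L4 α=3/4: [4885/28, 3099/28, 815/7]
L5 α=1/2: [5361/56, 3435/56, 829/14]
→ [96, 61, 59]

(3,1) stack=L1,L2,L3,L4,L5; from [0,0,0]:
+L1 (α=1/7) → [208/7, 25, 58/7]
+L2 (α=3/7) → [3562/49, 625/7, 3760/49]
+L3 (α=3/4) → [964/49, 2767/28, 9377/98]
+L4 (α=1/3) → [8837/147, 4783/42, 17462/147]
+L5 (α=1/2) → [8020/147, 4909/84, 39953/294]
→ [55, 58, 136]

(3,1) stack=L1,L2,L3,L4,L5,L6; from [0,0,0]:
after L1 α=1/7: [208/7, 25, 58/7]
after L2 α=3/7: [3562/49, 625/7, 3760/49]
after L3 α=3/4: [964/49, 2767/28, 9377/98]
after L4 α=1/3: [8837/147, 4783/42, 17462/147]
after L5 α=1/2: [8020/147, 4909/84, 39953/294]
after L6 α=1/2: [36391/294, 12301/168, 91697/588]
→ [124, 73, 156]

at x=3,y=3 over L1,L2,L3,L4,L5,L6:
L1 α=3/7: [633/7, 765/7, 519/7]
L2 α=1/4: [2781/28, 3555/28, 2411/28]
L3 α=1/7: [9813/98, 13129/98, 9781/98]
L4 α=3/4: [49209/392, 15775/392, 52999/392]
L5 α=1: [123, 31, 193]
L6 α=4/5: [331/5, 507/5, 489/5]
= [66, 101, 98]

at x=2,y=3 over L1,L2,L3,L4,L5,L6:
L1 α=1/3: [74, 154/3, 140/3]
L2 α=1/2: [121/2, 709/6, 863/6]
L3 α=1/3: [108, 1126/9, 917/9]
L4 α=1/2: [76, 2485/18, 971/18]
L5 α=1/2: [153/2, 4231/36, 3347/36]
L6 α=3/5: [624/5, 857/18, 2851/18]
rounded: [125, 48, 158]


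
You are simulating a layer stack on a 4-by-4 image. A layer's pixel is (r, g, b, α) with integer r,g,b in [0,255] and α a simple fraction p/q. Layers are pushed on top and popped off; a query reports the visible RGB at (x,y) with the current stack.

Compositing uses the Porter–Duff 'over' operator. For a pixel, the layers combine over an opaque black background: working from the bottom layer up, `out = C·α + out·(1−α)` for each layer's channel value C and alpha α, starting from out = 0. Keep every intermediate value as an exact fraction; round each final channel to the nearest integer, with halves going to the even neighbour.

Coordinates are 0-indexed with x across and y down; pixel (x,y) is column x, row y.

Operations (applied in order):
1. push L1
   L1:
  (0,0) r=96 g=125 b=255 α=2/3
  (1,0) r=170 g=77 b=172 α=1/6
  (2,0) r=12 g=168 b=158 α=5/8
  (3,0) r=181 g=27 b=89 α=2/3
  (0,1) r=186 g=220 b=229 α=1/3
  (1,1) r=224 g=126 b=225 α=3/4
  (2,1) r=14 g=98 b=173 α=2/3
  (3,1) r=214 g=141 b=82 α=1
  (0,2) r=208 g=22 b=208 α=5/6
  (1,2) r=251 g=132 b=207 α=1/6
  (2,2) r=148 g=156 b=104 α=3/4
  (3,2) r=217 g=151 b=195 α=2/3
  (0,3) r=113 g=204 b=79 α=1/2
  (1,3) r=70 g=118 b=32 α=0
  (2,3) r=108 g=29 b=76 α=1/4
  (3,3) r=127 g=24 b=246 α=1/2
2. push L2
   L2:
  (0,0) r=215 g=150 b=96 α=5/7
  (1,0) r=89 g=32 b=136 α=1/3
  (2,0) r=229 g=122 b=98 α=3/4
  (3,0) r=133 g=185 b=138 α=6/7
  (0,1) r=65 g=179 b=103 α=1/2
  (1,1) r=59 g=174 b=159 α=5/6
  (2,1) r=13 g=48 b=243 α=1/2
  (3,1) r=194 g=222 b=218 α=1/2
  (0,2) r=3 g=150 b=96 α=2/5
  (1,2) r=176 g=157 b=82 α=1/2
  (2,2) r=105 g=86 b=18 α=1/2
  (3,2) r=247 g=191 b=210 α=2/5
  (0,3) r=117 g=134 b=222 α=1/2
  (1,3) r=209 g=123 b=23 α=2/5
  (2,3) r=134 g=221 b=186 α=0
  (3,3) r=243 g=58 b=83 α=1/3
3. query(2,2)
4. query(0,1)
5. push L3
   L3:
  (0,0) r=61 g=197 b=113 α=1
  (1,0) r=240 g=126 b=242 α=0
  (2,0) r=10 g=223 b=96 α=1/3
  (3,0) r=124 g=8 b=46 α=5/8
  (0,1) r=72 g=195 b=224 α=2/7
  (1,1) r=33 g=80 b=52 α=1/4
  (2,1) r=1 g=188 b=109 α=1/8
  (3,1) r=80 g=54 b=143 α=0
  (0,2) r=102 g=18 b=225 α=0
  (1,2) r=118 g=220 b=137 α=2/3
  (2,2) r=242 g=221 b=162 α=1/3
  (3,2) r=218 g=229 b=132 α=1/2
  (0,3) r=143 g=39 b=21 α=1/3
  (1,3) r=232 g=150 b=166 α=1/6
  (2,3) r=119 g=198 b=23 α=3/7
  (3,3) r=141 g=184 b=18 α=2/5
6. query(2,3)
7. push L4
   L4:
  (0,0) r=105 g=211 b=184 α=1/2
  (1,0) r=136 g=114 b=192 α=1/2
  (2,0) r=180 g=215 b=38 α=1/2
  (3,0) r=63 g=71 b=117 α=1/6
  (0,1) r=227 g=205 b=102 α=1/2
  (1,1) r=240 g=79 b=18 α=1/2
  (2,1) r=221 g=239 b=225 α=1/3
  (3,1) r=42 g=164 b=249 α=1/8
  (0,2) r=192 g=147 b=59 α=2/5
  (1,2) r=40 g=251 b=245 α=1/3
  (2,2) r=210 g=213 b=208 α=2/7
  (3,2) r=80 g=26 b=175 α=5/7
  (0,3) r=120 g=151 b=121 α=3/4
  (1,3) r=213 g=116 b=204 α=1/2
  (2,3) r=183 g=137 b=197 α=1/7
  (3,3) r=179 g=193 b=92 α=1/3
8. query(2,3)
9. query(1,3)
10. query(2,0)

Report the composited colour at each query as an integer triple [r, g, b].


at x=2,y=2 over L1,L2:
+L1 (α=3/4) → [111, 117, 78]
+L2 (α=1/2) → [108, 203/2, 48]
→ [108, 102, 48]

at x=0,y=1 over L1,L2:
L1 α=1/3: [62, 220/3, 229/3]
L2 α=1/2: [127/2, 757/6, 269/3]
→ [64, 126, 90]

at x=2,y=3 over L1,L2,L3:
+L1 (α=1/4) → [27, 29/4, 19]
+L2 (α=0) → [27, 29/4, 19]
+L3 (α=3/7) → [465/7, 89, 145/7]
rounded: [66, 89, 21]

(2,3) stack=L1,L2,L3,L4; from [0,0,0]:
after L1 α=1/4: [27, 29/4, 19]
after L2 α=0: [27, 29/4, 19]
after L3 α=3/7: [465/7, 89, 145/7]
after L4 α=1/7: [4071/49, 671/7, 2249/49]
→ [83, 96, 46]

at x=1,y=3 over L1,L2,L3,L4:
after L1 α=0: [0, 0, 0]
after L2 α=2/5: [418/5, 246/5, 46/5]
after L3 α=1/6: [325/3, 66, 106/3]
after L4 α=1/2: [482/3, 91, 359/3]
= [161, 91, 120]

query (2,0) [L1,L2,L3,L4] — begin 0,0,0
L1 α=5/8: [15/2, 105, 395/4]
L2 α=3/4: [1389/8, 471/4, 1571/16]
L3 α=1/3: [1429/12, 917/6, 2339/24]
L4 α=1/2: [3589/24, 2207/12, 3251/48]
rounded: [150, 184, 68]
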